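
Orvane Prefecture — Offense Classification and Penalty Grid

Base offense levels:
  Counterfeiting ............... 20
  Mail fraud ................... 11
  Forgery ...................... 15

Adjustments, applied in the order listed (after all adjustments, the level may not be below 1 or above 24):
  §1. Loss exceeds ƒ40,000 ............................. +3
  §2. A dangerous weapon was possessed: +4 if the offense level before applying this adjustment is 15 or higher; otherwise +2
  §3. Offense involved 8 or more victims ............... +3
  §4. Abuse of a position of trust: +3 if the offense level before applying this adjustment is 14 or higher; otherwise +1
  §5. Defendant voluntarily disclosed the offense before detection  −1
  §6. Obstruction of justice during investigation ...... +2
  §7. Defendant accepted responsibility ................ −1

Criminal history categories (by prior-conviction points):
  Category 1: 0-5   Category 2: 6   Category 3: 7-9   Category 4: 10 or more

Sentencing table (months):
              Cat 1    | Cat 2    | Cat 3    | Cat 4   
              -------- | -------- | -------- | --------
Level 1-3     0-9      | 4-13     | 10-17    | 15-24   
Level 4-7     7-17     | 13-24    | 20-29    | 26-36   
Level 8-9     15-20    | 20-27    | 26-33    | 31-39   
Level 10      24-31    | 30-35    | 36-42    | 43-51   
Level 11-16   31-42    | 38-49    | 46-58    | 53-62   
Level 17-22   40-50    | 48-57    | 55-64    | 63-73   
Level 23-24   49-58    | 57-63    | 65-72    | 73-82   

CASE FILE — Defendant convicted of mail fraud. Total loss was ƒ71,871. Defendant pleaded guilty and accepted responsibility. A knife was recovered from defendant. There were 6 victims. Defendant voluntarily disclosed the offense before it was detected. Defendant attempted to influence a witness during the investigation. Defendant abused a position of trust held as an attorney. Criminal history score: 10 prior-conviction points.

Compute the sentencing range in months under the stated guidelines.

63-73 months

Base offense level for mail fraud: 11.
§1 applies: 11 + 3 = 14.
§2 applies (level before this adjustment is 14 < 15, so +2): 14 + 2 = 16.
§4 applies (level before this adjustment is 16 ≥ 14, so +3): 16 + 3 = 19.
§5 applies: 19 − 1 = 18.
§6 applies: 18 + 2 = 20.
§7 applies: 20 − 1 = 19.
Final offense level: 19.
Criminal history: 10 prior points → Category 4 (10+).
Level 19 falls in the 17-22 band.
Grid: Level 17-22 × Category 4 = 63-73 months.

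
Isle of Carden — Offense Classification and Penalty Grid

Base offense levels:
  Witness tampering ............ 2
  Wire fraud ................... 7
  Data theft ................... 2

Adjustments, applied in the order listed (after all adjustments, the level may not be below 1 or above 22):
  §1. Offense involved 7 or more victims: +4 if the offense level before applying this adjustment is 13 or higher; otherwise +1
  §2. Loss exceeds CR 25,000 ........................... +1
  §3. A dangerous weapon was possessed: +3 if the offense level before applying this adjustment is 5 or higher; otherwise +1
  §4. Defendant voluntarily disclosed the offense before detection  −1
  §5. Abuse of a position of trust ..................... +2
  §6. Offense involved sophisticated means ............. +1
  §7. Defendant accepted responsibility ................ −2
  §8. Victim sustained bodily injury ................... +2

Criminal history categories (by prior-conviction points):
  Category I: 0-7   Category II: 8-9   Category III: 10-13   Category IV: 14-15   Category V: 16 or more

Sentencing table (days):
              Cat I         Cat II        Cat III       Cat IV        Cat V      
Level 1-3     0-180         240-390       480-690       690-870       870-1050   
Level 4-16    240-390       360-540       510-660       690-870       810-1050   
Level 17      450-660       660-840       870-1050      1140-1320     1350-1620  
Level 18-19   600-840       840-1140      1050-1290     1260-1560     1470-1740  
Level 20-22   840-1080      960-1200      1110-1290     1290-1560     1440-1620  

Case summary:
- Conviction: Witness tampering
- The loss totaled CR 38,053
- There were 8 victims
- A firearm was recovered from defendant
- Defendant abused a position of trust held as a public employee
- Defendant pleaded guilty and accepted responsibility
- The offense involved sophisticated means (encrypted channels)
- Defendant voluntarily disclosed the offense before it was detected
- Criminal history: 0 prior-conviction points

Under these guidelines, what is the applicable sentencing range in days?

240-390 days

Base offense level for witness tampering: 2.
§1 applies (level before this adjustment is 2 < 13, so +1): 2 + 1 = 3.
§2 applies: 3 + 1 = 4.
§3 applies (level before this adjustment is 4 < 5, so +1): 4 + 1 = 5.
§4 applies: 5 − 1 = 4.
§5 applies: 4 + 2 = 6.
§6 applies: 6 + 1 = 7.
§7 applies: 7 − 2 = 5.
Final offense level: 5.
Criminal history: 0 prior points → Category I (0-7).
Level 5 falls in the 4-16 band.
Grid: Level 4-16 × Category I = 240-390 days.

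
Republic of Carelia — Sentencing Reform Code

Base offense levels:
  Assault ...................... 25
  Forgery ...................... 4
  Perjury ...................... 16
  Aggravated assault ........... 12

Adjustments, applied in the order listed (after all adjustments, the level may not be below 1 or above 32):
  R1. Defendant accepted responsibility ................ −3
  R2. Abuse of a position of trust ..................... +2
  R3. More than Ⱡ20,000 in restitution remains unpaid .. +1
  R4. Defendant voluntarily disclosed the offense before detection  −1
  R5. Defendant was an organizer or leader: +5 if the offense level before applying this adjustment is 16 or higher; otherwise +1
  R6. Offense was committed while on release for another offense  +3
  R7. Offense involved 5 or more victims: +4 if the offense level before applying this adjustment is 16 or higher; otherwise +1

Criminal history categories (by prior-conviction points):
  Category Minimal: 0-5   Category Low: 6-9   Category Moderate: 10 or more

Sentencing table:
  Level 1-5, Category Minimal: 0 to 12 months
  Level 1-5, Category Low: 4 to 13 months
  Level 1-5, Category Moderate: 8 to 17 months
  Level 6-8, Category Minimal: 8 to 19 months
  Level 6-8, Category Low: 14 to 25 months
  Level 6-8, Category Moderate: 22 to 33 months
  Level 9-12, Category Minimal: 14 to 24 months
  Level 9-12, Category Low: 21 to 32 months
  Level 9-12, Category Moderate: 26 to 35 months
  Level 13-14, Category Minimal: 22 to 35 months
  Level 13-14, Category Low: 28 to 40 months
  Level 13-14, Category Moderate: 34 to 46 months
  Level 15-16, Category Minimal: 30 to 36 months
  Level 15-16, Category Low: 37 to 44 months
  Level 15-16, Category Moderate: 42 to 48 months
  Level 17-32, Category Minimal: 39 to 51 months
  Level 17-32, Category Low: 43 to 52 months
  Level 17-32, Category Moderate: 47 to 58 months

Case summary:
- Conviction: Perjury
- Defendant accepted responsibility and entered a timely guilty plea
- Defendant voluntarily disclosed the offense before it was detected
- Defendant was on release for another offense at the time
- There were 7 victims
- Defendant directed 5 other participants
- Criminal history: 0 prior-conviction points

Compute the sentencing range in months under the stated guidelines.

39-51 months

Base offense level for perjury: 16.
R1 applies: 16 − 3 = 13.
R3 does not apply.
R4 applies: 13 − 1 = 12.
R5 applies (level before this adjustment is 12 < 16, so +1): 12 + 1 = 13.
R6 applies: 13 + 3 = 16.
R7 applies (level before this adjustment is 16 ≥ 16, so +4): 16 + 4 = 20.
Final offense level: 20.
Criminal history: 0 prior points → Category Minimal (0-5).
Level 20 falls in the 17-32 band.
Grid: Level 17-32 × Category Minimal = 39-51 months.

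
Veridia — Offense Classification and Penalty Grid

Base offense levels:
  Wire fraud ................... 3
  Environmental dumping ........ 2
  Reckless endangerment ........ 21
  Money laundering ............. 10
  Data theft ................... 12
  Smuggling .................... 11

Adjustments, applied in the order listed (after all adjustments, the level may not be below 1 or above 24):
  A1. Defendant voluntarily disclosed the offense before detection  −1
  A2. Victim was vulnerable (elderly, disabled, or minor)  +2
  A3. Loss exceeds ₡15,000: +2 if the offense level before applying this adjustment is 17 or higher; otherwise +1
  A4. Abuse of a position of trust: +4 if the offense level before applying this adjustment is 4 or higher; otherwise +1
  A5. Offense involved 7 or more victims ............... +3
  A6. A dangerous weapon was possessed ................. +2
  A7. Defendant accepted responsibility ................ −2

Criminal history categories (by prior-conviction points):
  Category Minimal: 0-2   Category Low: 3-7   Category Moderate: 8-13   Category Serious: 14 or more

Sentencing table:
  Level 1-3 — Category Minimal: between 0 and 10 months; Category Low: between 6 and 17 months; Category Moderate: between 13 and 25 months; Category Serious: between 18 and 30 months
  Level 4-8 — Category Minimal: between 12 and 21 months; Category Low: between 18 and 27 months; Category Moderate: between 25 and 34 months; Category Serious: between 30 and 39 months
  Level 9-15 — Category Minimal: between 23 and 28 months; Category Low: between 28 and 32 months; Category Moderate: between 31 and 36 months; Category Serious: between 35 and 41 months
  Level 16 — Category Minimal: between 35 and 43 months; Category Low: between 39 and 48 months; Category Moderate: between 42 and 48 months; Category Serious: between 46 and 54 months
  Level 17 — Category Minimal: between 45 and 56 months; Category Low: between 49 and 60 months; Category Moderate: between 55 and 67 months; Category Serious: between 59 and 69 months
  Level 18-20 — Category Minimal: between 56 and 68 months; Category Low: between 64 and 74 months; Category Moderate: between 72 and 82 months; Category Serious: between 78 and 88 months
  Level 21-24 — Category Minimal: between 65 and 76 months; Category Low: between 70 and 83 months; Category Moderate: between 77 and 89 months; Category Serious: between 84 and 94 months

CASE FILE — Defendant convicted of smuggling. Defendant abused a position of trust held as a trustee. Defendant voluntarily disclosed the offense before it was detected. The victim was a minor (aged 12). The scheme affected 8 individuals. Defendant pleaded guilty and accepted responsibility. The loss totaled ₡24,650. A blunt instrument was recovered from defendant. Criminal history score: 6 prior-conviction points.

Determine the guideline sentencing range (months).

Base offense level for smuggling: 11.
A1 applies: 11 − 1 = 10.
A2 applies: 10 + 2 = 12.
A3 applies (level before this adjustment is 12 < 17, so +1): 12 + 1 = 13.
A4 applies (level before this adjustment is 13 ≥ 4, so +4): 13 + 4 = 17.
A5 applies: 17 + 3 = 20.
A6 applies: 20 + 2 = 22.
A7 applies: 22 − 2 = 20.
Final offense level: 20.
Criminal history: 6 prior points → Category Low (3-7).
Level 20 falls in the 18-20 band.
Grid: Level 18-20 × Category Low = 64-74 months.

64-74 months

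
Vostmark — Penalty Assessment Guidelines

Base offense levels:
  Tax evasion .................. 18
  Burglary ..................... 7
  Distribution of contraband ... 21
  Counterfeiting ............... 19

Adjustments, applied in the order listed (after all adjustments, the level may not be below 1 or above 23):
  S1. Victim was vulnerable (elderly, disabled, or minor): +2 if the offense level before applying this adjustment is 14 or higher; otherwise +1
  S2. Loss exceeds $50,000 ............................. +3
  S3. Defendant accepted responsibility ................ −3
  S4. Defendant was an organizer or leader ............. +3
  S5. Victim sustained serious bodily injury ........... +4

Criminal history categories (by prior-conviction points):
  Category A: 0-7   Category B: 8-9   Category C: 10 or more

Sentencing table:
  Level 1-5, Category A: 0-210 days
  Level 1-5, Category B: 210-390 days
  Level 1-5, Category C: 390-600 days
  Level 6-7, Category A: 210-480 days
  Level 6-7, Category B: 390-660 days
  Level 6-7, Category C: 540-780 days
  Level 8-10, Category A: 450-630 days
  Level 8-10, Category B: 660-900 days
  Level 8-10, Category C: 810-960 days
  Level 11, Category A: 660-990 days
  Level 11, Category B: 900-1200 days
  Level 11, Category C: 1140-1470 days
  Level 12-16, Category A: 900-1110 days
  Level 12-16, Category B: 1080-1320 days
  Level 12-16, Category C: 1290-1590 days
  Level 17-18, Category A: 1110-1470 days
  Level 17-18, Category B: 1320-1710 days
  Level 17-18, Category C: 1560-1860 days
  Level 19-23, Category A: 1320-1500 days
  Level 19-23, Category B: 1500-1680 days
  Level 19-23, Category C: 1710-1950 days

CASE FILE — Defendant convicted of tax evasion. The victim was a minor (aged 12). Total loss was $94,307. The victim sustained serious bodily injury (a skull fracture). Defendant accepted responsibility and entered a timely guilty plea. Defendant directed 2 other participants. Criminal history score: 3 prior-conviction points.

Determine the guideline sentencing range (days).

1320-1500 days

Base offense level for tax evasion: 18.
S1 applies (level before this adjustment is 18 ≥ 14, so +2): 18 + 2 = 20.
S2 applies: 20 + 3 = 23.
S3 applies: 23 − 3 = 20.
S4 applies: 20 + 3 = 23.
S5 applies: 23 + 4 = 27.
Level 27 exceeds the maximum of 23; capped at 23.
Final offense level: 23.
Criminal history: 3 prior points → Category A (0-7).
Level 23 falls in the 19-23 band.
Grid: Level 19-23 × Category A = 1320-1500 days.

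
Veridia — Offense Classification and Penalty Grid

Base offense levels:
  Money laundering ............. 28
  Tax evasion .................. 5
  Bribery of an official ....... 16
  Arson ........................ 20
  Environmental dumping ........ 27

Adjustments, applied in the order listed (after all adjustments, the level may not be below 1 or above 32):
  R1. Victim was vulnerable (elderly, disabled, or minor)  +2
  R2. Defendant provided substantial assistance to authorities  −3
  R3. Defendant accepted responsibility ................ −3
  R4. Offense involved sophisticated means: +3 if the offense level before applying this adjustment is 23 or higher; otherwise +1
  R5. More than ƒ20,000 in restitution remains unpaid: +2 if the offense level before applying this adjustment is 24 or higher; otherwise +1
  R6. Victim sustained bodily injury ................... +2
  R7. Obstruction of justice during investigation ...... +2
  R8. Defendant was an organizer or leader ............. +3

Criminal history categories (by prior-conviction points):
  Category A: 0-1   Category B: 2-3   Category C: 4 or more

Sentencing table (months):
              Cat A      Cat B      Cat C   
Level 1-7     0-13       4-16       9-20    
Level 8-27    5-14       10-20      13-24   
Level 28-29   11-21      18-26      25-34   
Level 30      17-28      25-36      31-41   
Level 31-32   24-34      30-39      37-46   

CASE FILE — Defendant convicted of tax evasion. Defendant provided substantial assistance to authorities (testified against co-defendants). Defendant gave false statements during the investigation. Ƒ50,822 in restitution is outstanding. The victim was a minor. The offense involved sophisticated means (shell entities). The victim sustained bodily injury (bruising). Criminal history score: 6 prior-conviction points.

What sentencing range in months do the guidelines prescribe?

13-24 months

Base offense level for tax evasion: 5.
R1 applies: 5 + 2 = 7.
R2 applies: 7 − 3 = 4.
R4 applies (level before this adjustment is 4 < 23, so +1): 4 + 1 = 5.
R5 applies (level before this adjustment is 5 < 24, so +1): 5 + 1 = 6.
R6 applies: 6 + 2 = 8.
R7 applies: 8 + 2 = 10.
R8 does not apply.
Final offense level: 10.
Criminal history: 6 prior points → Category C (4+).
Level 10 falls in the 8-27 band.
Grid: Level 8-27 × Category C = 13-24 months.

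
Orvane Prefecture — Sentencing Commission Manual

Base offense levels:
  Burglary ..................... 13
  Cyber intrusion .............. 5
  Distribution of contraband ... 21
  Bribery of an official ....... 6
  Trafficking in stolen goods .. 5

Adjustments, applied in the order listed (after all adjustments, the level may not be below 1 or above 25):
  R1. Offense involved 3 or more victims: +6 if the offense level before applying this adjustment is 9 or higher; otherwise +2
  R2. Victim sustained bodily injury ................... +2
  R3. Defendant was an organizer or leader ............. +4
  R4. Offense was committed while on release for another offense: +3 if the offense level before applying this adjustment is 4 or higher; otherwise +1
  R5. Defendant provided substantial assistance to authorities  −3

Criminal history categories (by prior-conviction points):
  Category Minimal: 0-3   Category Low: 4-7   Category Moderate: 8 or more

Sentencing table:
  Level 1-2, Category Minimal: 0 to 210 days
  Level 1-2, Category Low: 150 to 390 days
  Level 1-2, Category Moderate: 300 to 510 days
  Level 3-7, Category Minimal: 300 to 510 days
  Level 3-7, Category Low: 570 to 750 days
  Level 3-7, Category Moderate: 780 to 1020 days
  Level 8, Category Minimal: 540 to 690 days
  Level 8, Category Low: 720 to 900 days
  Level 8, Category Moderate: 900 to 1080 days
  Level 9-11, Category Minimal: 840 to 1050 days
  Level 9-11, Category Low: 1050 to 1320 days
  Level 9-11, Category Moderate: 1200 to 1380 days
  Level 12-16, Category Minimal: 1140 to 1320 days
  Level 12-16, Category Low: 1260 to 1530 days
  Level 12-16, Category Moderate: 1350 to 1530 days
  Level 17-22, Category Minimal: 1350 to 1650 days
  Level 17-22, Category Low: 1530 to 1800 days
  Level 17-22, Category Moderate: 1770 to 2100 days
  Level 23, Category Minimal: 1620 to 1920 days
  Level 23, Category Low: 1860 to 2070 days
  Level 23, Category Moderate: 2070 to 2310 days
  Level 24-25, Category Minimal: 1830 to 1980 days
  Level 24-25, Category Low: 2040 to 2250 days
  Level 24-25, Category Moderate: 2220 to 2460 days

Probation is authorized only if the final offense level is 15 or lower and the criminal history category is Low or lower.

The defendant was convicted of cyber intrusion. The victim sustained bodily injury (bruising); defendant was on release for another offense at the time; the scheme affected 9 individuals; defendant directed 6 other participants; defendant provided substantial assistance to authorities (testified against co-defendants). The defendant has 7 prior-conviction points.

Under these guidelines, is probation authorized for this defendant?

Base offense level for cyber intrusion: 5.
R1 applies (level before this adjustment is 5 < 9, so +2): 5 + 2 = 7.
R2 applies: 7 + 2 = 9.
R3 applies: 9 + 4 = 13.
R4 applies (level before this adjustment is 13 ≥ 4, so +3): 13 + 3 = 16.
R5 applies: 16 − 3 = 13.
Final offense level: 13.
Criminal history: 7 prior points → Category Low (4-7).
Level 13 falls in the 12-16 band.
Grid: Level 12-16 × Category Low = 1260-1530 days.
Probation check: level 13 ≤ 15 and category Low ≤ Low → eligible.

Yes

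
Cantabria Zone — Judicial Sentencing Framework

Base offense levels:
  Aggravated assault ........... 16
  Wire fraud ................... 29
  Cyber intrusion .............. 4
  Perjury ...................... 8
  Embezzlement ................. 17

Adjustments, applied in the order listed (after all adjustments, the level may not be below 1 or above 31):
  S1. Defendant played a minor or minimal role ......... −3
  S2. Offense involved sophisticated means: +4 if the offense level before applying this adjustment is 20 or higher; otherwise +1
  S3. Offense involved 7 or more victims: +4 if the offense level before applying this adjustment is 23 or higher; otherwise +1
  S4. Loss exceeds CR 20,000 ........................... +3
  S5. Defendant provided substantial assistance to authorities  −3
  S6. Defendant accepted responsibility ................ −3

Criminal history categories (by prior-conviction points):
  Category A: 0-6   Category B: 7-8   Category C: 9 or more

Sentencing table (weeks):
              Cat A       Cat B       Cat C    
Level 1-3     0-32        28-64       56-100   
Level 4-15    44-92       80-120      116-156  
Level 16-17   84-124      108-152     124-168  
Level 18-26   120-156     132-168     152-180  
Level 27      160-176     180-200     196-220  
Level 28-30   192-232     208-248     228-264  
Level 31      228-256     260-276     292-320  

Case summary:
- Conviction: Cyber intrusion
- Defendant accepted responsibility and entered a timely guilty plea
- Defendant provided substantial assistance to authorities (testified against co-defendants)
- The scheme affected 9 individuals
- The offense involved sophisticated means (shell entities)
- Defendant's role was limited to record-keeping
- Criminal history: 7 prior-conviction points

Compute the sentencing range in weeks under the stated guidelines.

Base offense level for cyber intrusion: 4.
S1 applies: 4 − 3 = 1.
S2 applies (level before this adjustment is 1 < 20, so +1): 1 + 1 = 2.
S3 applies (level before this adjustment is 2 < 23, so +1): 2 + 1 = 3.
S4 does not apply.
S5 applies: 3 − 3 = 0.
S6 applies: 0 − 3 = -3.
Level -3 is below the minimum of 1; floored at 1.
Final offense level: 1.
Criminal history: 7 prior points → Category B (7-8).
Level 1 falls in the 1-3 band.
Grid: Level 1-3 × Category B = 28-64 weeks.

28-64 weeks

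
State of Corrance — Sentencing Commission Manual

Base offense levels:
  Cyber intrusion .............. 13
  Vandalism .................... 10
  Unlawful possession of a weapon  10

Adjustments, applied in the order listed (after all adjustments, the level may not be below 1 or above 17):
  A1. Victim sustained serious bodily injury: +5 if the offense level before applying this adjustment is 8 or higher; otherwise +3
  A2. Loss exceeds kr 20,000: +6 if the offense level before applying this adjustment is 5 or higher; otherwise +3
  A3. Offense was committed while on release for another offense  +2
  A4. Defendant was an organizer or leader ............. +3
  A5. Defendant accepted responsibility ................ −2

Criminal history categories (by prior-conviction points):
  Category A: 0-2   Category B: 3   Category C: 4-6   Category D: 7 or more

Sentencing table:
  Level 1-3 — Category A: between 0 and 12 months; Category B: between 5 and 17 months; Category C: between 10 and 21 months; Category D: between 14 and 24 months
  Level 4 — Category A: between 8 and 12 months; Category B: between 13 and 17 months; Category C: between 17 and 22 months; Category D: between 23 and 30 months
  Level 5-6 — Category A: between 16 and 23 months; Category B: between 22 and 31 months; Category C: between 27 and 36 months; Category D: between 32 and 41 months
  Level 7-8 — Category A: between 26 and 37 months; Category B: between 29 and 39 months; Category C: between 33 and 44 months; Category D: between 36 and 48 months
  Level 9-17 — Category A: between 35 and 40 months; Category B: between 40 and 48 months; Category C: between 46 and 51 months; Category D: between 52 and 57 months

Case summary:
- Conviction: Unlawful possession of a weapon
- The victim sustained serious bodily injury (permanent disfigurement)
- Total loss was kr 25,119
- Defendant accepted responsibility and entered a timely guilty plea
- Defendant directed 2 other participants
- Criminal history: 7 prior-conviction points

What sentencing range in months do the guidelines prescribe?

Base offense level for unlawful possession of a weapon: 10.
A1 applies (level before this adjustment is 10 ≥ 8, so +5): 10 + 5 = 15.
A2 applies (level before this adjustment is 15 ≥ 5, so +6): 15 + 6 = 21.
A3 does not apply.
A4 applies: 21 + 3 = 24.
A5 applies: 24 − 2 = 22.
Level 22 exceeds the maximum of 17; capped at 17.
Final offense level: 17.
Criminal history: 7 prior points → Category D (7+).
Level 17 falls in the 9-17 band.
Grid: Level 9-17 × Category D = 52-57 months.

52-57 months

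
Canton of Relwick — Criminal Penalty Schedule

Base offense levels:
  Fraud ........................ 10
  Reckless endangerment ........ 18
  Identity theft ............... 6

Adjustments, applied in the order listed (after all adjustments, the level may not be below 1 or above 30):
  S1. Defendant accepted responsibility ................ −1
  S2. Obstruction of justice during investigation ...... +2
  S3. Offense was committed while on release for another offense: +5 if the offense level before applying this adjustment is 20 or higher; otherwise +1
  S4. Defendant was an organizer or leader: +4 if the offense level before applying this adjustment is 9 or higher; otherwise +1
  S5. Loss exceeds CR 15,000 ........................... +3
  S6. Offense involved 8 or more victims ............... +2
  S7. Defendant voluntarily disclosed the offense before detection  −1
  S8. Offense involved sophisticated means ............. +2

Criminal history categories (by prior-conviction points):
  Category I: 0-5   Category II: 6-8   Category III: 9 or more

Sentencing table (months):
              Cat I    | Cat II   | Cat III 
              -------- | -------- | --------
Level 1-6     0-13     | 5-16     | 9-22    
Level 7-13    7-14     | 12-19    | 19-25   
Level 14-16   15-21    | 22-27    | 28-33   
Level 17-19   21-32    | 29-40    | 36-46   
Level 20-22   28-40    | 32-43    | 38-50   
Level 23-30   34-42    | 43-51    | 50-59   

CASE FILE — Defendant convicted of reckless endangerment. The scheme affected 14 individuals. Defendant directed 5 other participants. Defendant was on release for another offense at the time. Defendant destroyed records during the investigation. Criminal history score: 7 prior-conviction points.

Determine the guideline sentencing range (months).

Base offense level for reckless endangerment: 18.
S2 applies: 18 + 2 = 20.
S3 applies (level before this adjustment is 20 ≥ 20, so +5): 20 + 5 = 25.
S4 applies (level before this adjustment is 25 ≥ 9, so +4): 25 + 4 = 29.
S5 does not apply.
S6 applies: 29 + 2 = 31.
Level 31 exceeds the maximum of 30; capped at 30.
Final offense level: 30.
Criminal history: 7 prior points → Category II (6-8).
Level 30 falls in the 23-30 band.
Grid: Level 23-30 × Category II = 43-51 months.

43-51 months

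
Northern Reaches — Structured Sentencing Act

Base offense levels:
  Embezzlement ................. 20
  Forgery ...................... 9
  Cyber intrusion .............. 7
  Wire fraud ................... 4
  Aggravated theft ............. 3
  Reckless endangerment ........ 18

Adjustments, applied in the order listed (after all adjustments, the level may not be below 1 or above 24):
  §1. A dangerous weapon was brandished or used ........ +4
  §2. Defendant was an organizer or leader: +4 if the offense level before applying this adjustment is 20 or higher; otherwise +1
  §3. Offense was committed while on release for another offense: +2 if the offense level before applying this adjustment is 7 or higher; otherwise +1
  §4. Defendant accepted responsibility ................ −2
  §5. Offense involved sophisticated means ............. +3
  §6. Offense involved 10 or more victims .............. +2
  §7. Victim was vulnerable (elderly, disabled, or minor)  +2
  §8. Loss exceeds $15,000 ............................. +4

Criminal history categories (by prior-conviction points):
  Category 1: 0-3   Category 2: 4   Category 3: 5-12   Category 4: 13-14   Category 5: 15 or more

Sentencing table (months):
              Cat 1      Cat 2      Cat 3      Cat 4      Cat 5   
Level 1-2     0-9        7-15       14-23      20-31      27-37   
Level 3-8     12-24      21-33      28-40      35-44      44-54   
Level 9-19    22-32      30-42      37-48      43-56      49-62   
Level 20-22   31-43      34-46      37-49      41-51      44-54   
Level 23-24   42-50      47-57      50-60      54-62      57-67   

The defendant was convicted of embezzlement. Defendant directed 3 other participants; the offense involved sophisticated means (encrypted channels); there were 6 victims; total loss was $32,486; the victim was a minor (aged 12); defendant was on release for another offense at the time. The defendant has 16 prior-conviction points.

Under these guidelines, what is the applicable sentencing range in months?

57-67 months

Base offense level for embezzlement: 20.
§1 does not apply.
§2 applies (level before this adjustment is 20 ≥ 20, so +4): 20 + 4 = 24.
§3 applies (level before this adjustment is 24 ≥ 7, so +2): 24 + 2 = 26.
§4 does not apply.
§5 applies: 26 + 3 = 29.
§6 does not apply.
§7 applies: 29 + 2 = 31.
§8 applies: 31 + 4 = 35.
Level 35 exceeds the maximum of 24; capped at 24.
Final offense level: 24.
Criminal history: 16 prior points → Category 5 (15+).
Level 24 falls in the 23-24 band.
Grid: Level 23-24 × Category 5 = 57-67 months.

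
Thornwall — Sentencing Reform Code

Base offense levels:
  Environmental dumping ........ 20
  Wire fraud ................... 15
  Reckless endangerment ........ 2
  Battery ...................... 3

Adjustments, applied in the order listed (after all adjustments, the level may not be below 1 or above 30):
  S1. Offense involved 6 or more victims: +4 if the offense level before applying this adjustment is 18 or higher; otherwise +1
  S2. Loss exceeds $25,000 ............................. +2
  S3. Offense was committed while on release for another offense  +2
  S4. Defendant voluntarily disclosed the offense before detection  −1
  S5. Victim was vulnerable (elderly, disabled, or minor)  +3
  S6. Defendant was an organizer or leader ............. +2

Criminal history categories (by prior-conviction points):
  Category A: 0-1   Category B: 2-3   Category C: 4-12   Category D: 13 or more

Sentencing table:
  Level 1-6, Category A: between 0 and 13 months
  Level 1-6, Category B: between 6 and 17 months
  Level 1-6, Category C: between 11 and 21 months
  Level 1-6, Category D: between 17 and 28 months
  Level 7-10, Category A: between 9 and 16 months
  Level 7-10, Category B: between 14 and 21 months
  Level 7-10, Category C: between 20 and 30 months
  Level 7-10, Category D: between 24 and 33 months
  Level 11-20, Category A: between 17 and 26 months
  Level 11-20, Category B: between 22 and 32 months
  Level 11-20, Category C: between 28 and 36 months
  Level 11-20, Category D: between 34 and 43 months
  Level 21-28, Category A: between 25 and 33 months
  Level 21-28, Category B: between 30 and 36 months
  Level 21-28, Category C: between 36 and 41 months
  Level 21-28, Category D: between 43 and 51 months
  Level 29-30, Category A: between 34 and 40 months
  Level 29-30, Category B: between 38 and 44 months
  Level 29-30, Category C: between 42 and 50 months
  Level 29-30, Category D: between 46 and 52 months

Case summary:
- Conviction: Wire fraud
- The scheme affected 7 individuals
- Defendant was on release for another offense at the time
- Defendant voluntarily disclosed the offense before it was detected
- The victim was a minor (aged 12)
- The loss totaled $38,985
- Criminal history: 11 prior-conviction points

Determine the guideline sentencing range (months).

36-41 months

Base offense level for wire fraud: 15.
S1 applies (level before this adjustment is 15 < 18, so +1): 15 + 1 = 16.
S2 applies: 16 + 2 = 18.
S3 applies: 18 + 2 = 20.
S4 applies: 20 − 1 = 19.
S5 applies: 19 + 3 = 22.
Final offense level: 22.
Criminal history: 11 prior points → Category C (4-12).
Level 22 falls in the 21-28 band.
Grid: Level 21-28 × Category C = 36-41 months.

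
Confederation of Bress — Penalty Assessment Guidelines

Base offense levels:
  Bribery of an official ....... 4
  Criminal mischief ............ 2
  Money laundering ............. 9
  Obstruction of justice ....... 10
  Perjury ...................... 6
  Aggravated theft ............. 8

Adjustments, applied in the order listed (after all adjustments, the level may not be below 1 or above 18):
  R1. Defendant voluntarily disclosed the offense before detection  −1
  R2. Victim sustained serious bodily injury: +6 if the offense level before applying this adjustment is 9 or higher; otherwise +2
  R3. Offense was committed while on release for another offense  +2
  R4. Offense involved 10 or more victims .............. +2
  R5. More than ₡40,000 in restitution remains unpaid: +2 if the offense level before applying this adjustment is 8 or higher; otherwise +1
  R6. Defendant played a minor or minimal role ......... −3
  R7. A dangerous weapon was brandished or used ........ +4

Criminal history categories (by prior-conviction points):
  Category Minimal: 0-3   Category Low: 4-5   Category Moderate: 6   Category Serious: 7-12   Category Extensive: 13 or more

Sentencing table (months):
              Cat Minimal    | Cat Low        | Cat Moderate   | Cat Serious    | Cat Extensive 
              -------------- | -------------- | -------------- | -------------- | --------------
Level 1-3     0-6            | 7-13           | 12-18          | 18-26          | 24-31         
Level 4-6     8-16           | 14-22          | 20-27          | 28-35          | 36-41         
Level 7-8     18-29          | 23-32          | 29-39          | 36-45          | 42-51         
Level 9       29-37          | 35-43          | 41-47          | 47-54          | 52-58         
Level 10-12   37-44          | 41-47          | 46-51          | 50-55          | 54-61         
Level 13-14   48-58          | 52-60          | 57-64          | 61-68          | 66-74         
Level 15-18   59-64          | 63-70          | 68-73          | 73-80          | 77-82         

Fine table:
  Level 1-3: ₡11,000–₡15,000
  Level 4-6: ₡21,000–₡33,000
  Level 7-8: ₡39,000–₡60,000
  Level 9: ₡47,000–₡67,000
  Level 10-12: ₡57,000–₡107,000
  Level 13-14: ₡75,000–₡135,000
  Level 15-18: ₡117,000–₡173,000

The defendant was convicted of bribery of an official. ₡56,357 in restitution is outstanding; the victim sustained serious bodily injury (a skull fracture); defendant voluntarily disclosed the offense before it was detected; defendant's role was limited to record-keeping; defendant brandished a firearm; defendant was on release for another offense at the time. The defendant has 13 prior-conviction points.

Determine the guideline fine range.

₡47,000–₡67,000

Base offense level for bribery of an official: 4.
R1 applies: 4 − 1 = 3.
R2 applies (level before this adjustment is 3 < 9, so +2): 3 + 2 = 5.
R3 applies: 5 + 2 = 7.
R5 applies (level before this adjustment is 7 < 8, so +1): 7 + 1 = 8.
R6 applies: 8 − 3 = 5.
R7 applies: 5 + 4 = 9.
Final offense level: 9.
Level 9 falls in the 9 band.
Fine table: Level 9 → ₡47,000–₡67,000.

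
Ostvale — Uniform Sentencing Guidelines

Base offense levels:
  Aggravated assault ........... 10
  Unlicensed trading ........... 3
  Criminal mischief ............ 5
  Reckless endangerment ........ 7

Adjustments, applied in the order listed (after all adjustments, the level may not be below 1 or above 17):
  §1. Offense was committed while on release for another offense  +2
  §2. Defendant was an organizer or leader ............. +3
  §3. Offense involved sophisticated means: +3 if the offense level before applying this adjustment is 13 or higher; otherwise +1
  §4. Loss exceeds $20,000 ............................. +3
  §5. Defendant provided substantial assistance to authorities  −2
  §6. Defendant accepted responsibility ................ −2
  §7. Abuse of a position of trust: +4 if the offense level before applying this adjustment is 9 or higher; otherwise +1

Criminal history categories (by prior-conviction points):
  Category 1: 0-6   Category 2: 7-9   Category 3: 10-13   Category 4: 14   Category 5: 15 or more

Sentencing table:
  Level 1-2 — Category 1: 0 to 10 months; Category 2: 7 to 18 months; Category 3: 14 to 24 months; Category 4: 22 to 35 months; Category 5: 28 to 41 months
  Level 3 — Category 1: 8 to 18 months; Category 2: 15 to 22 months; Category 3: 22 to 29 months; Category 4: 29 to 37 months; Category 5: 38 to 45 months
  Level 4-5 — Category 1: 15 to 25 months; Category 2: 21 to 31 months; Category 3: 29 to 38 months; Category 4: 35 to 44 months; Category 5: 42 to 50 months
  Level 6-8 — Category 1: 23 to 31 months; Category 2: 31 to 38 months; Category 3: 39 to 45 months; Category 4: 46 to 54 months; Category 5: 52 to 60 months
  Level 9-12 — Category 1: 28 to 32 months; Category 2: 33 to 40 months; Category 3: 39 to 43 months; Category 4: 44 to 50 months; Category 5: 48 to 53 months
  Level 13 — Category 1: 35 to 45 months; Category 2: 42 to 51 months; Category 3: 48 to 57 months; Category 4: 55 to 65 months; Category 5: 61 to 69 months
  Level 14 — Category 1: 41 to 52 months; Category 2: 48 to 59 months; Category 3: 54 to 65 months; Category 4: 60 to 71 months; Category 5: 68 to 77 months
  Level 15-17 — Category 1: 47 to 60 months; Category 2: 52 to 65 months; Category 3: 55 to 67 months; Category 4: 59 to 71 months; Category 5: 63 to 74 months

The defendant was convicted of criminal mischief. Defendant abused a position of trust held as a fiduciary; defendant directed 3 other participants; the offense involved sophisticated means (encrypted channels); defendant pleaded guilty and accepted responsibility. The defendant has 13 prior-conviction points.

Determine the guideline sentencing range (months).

39-45 months

Base offense level for criminal mischief: 5.
§1 does not apply.
§2 applies: 5 + 3 = 8.
§3 applies (level before this adjustment is 8 < 13, so +1): 8 + 1 = 9.
§5 does not apply.
§6 applies: 9 − 2 = 7.
§7 applies (level before this adjustment is 7 < 9, so +1): 7 + 1 = 8.
Final offense level: 8.
Criminal history: 13 prior points → Category 3 (10-13).
Level 8 falls in the 6-8 band.
Grid: Level 6-8 × Category 3 = 39-45 months.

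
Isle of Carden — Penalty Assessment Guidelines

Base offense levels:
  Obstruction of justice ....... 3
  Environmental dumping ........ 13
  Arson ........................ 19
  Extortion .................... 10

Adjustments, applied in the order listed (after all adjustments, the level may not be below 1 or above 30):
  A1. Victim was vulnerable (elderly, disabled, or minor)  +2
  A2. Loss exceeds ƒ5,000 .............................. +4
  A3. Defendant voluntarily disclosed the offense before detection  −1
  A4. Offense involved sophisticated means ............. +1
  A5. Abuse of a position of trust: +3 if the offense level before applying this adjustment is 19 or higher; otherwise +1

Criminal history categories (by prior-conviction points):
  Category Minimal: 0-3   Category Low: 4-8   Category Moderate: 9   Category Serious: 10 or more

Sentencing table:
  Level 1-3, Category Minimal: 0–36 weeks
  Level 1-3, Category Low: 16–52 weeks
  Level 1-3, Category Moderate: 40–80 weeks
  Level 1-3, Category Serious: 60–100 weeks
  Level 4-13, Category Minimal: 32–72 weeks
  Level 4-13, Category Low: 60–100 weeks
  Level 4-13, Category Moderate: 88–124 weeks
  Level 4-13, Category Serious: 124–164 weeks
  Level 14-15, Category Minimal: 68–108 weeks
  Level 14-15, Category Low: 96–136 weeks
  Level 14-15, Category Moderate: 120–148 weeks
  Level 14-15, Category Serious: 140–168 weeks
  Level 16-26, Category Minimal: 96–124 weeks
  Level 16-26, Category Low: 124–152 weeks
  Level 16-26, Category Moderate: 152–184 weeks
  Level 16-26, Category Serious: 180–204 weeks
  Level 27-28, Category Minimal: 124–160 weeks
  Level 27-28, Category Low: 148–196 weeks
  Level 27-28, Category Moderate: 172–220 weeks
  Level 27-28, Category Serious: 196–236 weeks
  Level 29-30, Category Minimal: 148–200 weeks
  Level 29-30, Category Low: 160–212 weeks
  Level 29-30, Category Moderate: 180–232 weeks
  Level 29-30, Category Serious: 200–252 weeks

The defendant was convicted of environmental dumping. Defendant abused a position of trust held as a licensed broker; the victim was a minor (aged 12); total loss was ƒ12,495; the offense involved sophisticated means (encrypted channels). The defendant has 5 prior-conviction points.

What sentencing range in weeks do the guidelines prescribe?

Base offense level for environmental dumping: 13.
A1 applies: 13 + 2 = 15.
A2 applies: 15 + 4 = 19.
A4 applies: 19 + 1 = 20.
A5 applies (level before this adjustment is 20 ≥ 19, so +3): 20 + 3 = 23.
Final offense level: 23.
Criminal history: 5 prior points → Category Low (4-8).
Level 23 falls in the 16-26 band.
Grid: Level 16-26 × Category Low = 124-152 weeks.

124-152 weeks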